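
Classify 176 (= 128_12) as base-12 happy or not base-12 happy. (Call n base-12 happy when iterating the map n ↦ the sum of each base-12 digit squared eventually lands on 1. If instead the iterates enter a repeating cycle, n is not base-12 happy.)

176 = (1,2,8)_12 → 1² + 2² + 8² = 1 + 4 + 64 = 69
69 = (5,9)_12 → 5² + 9² = 25 + 81 = 106
106 = (8,10)_12 → 8² + 10² = 64 + 100 = 164
164 = (1,1,8)_12 → 1² + 1² + 8² = 1 + 1 + 64 = 66
66 = (5,6)_12 → 5² + 6² = 25 + 36 = 61
61 = (5,1)_12 → 5² + 1² = 25 + 1 = 26
26 = (2,2)_12 → 2² + 2² = 4 + 4 = 8
8 = (8)_12 → 8² = 64
64 = (5,4)_12 → 5² + 4² = 25 + 16 = 41
41 = (3,5)_12 → 3² + 5² = 9 + 25 = 34
34 = (2,10)_12 → 2² + 10² = 4 + 100 = 104
104 = (8,8)_12 → 8² + 8² = 64 + 64 = 128
128 = (10,8)_12 → 10² + 8² = 100 + 64 = 164  — 164 already seen; the sequence cycles without reaching 1.

not base-12 happy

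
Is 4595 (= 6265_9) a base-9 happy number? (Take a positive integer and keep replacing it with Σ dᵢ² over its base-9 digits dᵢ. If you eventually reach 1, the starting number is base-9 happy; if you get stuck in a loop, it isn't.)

base-9 happy

4595 = (6,2,6,5)_9 → 6² + 2² + 6² + 5² = 36 + 4 + 36 + 25 = 101
101 = (1,2,2)_9 → 1² + 2² + 2² = 1 + 4 + 4 = 9
9 = (1,0)_9 → 1² + 0² = 1 + 0 = 1  — reached 1.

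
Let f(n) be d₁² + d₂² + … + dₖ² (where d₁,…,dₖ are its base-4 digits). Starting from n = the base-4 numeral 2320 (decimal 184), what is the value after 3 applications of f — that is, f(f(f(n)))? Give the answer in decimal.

184 = (2,3,2,0)_4 → 2² + 3² + 2² + 0² = 17
17 = (1,0,1)_4 → 1² + 0² + 1² = 2
2 = (2)_4 → 2² = 4

4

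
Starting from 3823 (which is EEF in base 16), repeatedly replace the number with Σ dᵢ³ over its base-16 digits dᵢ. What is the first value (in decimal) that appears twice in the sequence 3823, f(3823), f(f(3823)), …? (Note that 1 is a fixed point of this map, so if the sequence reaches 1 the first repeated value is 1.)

3823 = (14,14,15)_16 → 14³ + 14³ + 15³ = 2744 + 2744 + 3375 = 8863
8863 = (2,2,9,15)_16 → 2³ + 2³ + 9³ + 15³ = 8 + 8 + 729 + 3375 = 4120
4120 = (1,0,1,8)_16 → 1³ + 0³ + 1³ + 8³ = 1 + 0 + 1 + 512 = 514
514 = (2,0,2)_16 → 2³ + 0³ + 2³ = 8 + 0 + 8 = 16
16 = (1,0)_16 → 1³ + 0³ = 1 + 0 = 1  — reached the fixed point 1.
1 → 1, so 1 is the first repeated value.

1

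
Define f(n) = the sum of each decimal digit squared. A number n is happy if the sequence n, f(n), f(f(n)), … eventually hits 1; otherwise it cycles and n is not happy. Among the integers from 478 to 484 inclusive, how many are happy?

1

478: 478 → 129 → 86 → 100 → 1  — happy
479: 479 → 146 → 53 → 34 → 25 → 29 → 85 → 89 → 145 → 42 → 20 → 4 → 16 → 37 → 58 → 89  — not happy
480: 480 → 80 → 64 → 52 → 29 → 85 → 89 → 145 → 42 → 20 → 4 → 16 → 37 → 58 → 89  — not happy
481: 481 → 81 → 65 → 61 → 37 → 58 → 89 → 145 → 42 → 20 → 4 → 16 → 37  — not happy
482: 482 → 84 → 80 → 64 → 52 → 29 → 85 → 89 → 145 → 42 → 20 → 4 → 16 → 37 → 58 → 89  — not happy
483: 483 → 89 → 145 → 42 → 20 → 4 → 16 → 37 → 58 → 89  — not happy
484: 484 → 96 → 117 → 51 → 26 → 40 → 16 → 37 → 58 → 89 → 145 → 42 → 20 → 4 → 16  — not happy
happy: 478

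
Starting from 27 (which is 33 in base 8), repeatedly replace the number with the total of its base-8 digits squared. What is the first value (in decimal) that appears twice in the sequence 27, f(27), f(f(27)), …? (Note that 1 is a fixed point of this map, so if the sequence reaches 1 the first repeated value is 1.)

1

27 = (3,3)_8 → 3² + 3² = 9 + 9 = 18
18 = (2,2)_8 → 2² + 2² = 4 + 4 = 8
8 = (1,0)_8 → 1² + 0² = 1 + 0 = 1  — reached the fixed point 1.
1 → 1, so 1 is the first repeated value.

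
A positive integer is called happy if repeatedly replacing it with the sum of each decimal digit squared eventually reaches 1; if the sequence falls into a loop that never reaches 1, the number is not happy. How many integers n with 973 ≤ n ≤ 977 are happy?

973: 973 → 139 → 91 → 82 → 68 → 100 → 1  — happy
974: 974 → 146 → 53 → 34 → 25 → 29 → 85 → 89 → 145 → 42 → 20 → 4 → 16 → 37 → 58 → 89  — not happy
975: 975 → 155 → 51 → 26 → 40 → 16 → 37 → 58 → 89 → 145 → 42 → 20 → 4 → 16  — not happy
976: 976 → 166 → 73 → 58 → 89 → 145 → 42 → 20 → 4 → 16 → 37 → 58  — not happy
977: 977 → 179 → 131 → 11 → 2 → 4 → 16 → 37 → 58 → 89 → 145 → 42 → 20 → 4  — not happy
happy: 973

1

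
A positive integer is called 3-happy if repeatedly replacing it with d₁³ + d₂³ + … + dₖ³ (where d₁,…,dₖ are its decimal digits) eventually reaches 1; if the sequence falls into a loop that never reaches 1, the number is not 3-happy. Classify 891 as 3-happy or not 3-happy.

not 3-happy

891 → 8³ + 9³ + 1³ = 1242
1242 → 1³ + 2³ + 4³ + 2³ = 81
81 → 8³ + 1³ = 513
513 → 5³ + 1³ + 3³ = 153
153 → 1³ + 5³ + 3³ = 153  — 153 already seen; the sequence cycles without reaching 1.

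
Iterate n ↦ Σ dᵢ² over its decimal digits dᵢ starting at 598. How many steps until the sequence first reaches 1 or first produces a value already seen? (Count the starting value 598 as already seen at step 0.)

14

598 → 5² + 9² + 8² = 25 + 81 + 64 = 170
170 → 1² + 7² + 0² = 1 + 49 + 0 = 50
50 → 5² + 0² = 25 + 0 = 25
25 → 2² + 5² = 4 + 25 = 29
29 → 2² + 9² = 4 + 81 = 85
85 → 8² + 5² = 64 + 25 = 89
89 → 8² + 9² = 64 + 81 = 145
145 → 1² + 4² + 5² = 1 + 16 + 25 = 42
42 → 4² + 2² = 16 + 4 = 20
20 → 2² + 0² = 4 + 0 = 4
4 → 4² = 16
16 → 1² + 6² = 1 + 36 = 37
37 → 3² + 7² = 9 + 49 = 58
58 → 5² + 8² = 25 + 64 = 89  — 89 repeats.
That took 14 steps.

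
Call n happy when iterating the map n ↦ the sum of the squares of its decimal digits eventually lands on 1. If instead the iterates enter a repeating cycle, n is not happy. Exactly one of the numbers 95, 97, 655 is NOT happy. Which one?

95: 95 → 106 → 37 → 58 → 89 → 145 → 42 → 20 → 4 → 16 → 37  — repeats 37 (not happy)
97: 97 → 130 → 10 → 1  — reaches 1 (happy)
655: 655 → 86 → 100 → 1  — reaches 1 (happy)

95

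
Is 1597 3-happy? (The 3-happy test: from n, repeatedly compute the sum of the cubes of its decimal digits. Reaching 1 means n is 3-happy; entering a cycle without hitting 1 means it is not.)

1597 → 1³ + 5³ + 9³ + 7³ = 1 + 125 + 729 + 343 = 1198
1198 → 1³ + 1³ + 9³ + 8³ = 1 + 1 + 729 + 512 = 1243
1243 → 1³ + 2³ + 4³ + 3³ = 1 + 8 + 64 + 27 = 100
100 → 1³ + 0³ + 0³ = 1 + 0 + 0 = 1  — reached 1.

3-happy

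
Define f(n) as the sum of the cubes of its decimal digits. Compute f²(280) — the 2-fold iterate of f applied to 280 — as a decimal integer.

280 → 520
520 → 133

133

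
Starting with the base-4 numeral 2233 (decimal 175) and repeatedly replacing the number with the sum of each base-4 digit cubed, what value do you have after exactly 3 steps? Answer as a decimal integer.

16

175 = (2,2,3,3)_4 → 2³ + 2³ + 3³ + 3³ = 70
70 = (1,0,1,2)_4 → 1³ + 0³ + 1³ + 2³ = 10
10 = (2,2)_4 → 2³ + 2³ = 16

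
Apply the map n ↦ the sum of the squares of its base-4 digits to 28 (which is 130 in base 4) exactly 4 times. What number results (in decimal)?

28 = (1,3,0)_4 → 1² + 3² + 0² = 10
10 = (2,2)_4 → 2² + 2² = 8
8 = (2,0)_4 → 2² + 0² = 4
4 = (1,0)_4 → 1² + 0² = 1

1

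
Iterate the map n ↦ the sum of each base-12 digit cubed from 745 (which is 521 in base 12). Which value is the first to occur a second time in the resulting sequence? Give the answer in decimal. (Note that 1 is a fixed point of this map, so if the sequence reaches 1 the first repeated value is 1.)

745 = (5,2,1)_12 → 134
134 = (11,2)_12 → 1339
1339 = (9,3,7)_12 → 1099
1099 = (7,7,7)_12 → 1029
1029 = (7,1,9)_12 → 1073
1073 = (7,5,5)_12 → 593
593 = (4,1,5)_12 → 190
190 = (1,3,10)_12 → 1028
1028 = (7,1,8)_12 → 856
856 = (5,11,4)_12 → 1520
1520 = (10,6,8)_12 → 1728
1728 = (1,0,0,0)_12 → 1  — reached the fixed point 1.
1 → 1, so 1 is the first repeated value.

1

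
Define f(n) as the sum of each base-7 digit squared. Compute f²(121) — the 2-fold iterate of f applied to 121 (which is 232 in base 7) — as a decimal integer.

121 = (2,3,2)_7 → 2² + 3² + 2² = 17
17 = (2,3)_7 → 2² + 3² = 13

13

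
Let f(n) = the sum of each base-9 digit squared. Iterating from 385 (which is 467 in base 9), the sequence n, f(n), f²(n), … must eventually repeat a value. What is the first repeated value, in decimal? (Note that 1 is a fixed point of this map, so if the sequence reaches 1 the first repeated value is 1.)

1

385 = (4,6,7)_9 → 4² + 6² + 7² = 101
101 = (1,2,2)_9 → 1² + 2² + 2² = 9
9 = (1,0)_9 → 1² + 0² = 1  — reached the fixed point 1.
1 → 1, so 1 is the first repeated value.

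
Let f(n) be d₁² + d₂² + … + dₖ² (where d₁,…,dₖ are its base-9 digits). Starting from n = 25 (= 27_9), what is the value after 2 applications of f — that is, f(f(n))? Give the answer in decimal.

89

25 = (2,7)_9 → 2² + 7² = 4 + 49 = 53
53 = (5,8)_9 → 5² + 8² = 25 + 64 = 89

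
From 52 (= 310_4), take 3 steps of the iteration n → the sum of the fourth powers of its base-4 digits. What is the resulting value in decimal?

17

52 = (3,1,0)_4 → 3⁴ + 1⁴ + 0⁴ = 81 + 1 + 0 = 82
82 = (1,1,0,2)_4 → 1⁴ + 1⁴ + 0⁴ + 2⁴ = 1 + 1 + 0 + 16 = 18
18 = (1,0,2)_4 → 1⁴ + 0⁴ + 2⁴ = 1 + 0 + 16 = 17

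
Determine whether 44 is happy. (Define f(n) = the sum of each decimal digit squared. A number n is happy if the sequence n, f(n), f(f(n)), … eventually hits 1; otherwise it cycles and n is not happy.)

happy

44 → 4² + 4² = 16 + 16 = 32
32 → 3² + 2² = 9 + 4 = 13
13 → 1² + 3² = 1 + 9 = 10
10 → 1² + 0² = 1 + 0 = 1  — reached 1.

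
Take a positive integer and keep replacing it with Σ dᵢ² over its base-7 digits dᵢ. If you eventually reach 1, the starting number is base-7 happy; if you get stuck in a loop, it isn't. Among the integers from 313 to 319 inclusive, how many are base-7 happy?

1

313: 313 → 65 → 9 → 5 → 25 → 25  — not base-7 happy
314: 314 → 76 → 46 → 52 → 10 → 10  — not base-7 happy
315: 315 → 45 → 45  — not base-7 happy
316: 316 → 46 → 52 → 10 → 10  — not base-7 happy
317: 317 → 49 → 1  — base-7 happy
318: 318 → 54 → 26 → 34 → 52 → 10 → 10  — not base-7 happy
319: 319 → 61 → 27 → 45 → 45  — not base-7 happy
base-7 happy: 317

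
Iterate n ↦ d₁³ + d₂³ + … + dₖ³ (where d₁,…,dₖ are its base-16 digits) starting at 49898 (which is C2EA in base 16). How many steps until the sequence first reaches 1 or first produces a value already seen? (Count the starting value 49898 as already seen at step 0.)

10

49898 = (12,2,14,10)_16 → 12³ + 2³ + 14³ + 10³ = 1728 + 8 + 2744 + 1000 = 5480
5480 = (1,5,6,8)_16 → 1³ + 5³ + 6³ + 8³ = 1 + 125 + 216 + 512 = 854
854 = (3,5,6)_16 → 3³ + 5³ + 6³ = 27 + 125 + 216 = 368
368 = (1,7,0)_16 → 1³ + 7³ + 0³ = 1 + 343 + 0 = 344
344 = (1,5,8)_16 → 1³ + 5³ + 8³ = 1 + 125 + 512 = 638
638 = (2,7,14)_16 → 2³ + 7³ + 14³ = 8 + 343 + 2744 = 3095
3095 = (12,1,7)_16 → 12³ + 1³ + 7³ = 1728 + 1 + 343 = 2072
2072 = (8,1,8)_16 → 8³ + 1³ + 8³ = 512 + 1 + 512 = 1025
1025 = (4,0,1)_16 → 4³ + 0³ + 1³ = 64 + 0 + 1 = 65
65 = (4,1)_16 → 4³ + 1³ = 64 + 1 = 65  — 65 repeats.
That took 10 steps.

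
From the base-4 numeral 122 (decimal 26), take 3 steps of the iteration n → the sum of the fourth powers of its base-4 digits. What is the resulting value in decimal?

2

26 = (1,2,2)_4 → 1⁴ + 2⁴ + 2⁴ = 33
33 = (2,0,1)_4 → 2⁴ + 0⁴ + 1⁴ = 17
17 = (1,0,1)_4 → 1⁴ + 0⁴ + 1⁴ = 2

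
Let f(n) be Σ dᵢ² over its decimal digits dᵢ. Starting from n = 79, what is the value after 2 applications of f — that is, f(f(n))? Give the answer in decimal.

10

79 → 7² + 9² = 130
130 → 1² + 3² + 0² = 10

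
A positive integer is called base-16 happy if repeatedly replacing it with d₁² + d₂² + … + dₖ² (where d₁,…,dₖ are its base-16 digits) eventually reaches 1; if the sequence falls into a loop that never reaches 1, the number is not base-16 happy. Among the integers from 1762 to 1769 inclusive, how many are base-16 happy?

3

1762: 1762 → 236 → 340 → 42 → 104 → 100 → 52 → 25 → 82 → 29 → 170 → 200 → 208 → 169 → 181 → 146 → 85 → 50 → 13 → 169  (repeats 169)
1763: 1763 → 241 → 226 → 200 → 208 → 169 → 181 → 146 → 85 → 50 → 13 → 169  (repeats 169)
1764: 1764 → 248 → 289 → 6 → 36 → 20 → 17 → 2 → 4 → 16 → 1  (reaches 1)
1765: 1765 → 257 → 2 → 4 → 16 → 1  (reaches 1)
1766: 1766 → 268 → 145 → 82 → 29 → 170 → 200 → 208 → 169 → 181 → 146 → 85 → 50 → 13 → 169  (repeats 169)
1767: 1767 → 281 → 83 → 34 → 8 → 64 → 16 → 1  (reaches 1)
1768: 1768 → 296 → 69 → 41 → 85 → 50 → 13 → 169 → 181 → 146 → 85  (repeats 85)
1769: 1769 → 313 → 91 → 146 → 85 → 50 → 13 → 169 → 181 → 146  (repeats 146)
base-16 happy: 1764, 1765, 1767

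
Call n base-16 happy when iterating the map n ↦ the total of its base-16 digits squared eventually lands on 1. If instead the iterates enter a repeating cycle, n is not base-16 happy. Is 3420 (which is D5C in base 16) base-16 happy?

not base-16 happy

3420 = (13,5,12)_16 → 13² + 5² + 12² = 338
338 = (1,5,2)_16 → 1² + 5² + 2² = 30
30 = (1,14)_16 → 1² + 14² = 197
197 = (12,5)_16 → 12² + 5² = 169
169 = (10,9)_16 → 10² + 9² = 181
181 = (11,5)_16 → 11² + 5² = 146
146 = (9,2)_16 → 9² + 2² = 85
85 = (5,5)_16 → 5² + 5² = 50
50 = (3,2)_16 → 3² + 2² = 13
13 = (13)_16 → 13² = 169  — 169 already seen; the sequence cycles without reaching 1.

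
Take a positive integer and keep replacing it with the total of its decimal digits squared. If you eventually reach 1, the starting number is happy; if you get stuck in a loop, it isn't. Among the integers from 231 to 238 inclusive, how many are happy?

1

231: 231 → 14 → 17 → 50 → 25 → 29 → 85 → 89 → 145 → 42 → 20 → 4 → 16 → 37 → 58 → 89  (repeats 89)
232: 232 → 17 → 50 → 25 → 29 → 85 → 89 → 145 → 42 → 20 → 4 → 16 → 37 → 58 → 89  (repeats 89)
233: 233 → 22 → 8 → 64 → 52 → 29 → 85 → 89 → 145 → 42 → 20 → 4 → 16 → 37 → 58 → 89  (repeats 89)
234: 234 → 29 → 85 → 89 → 145 → 42 → 20 → 4 → 16 → 37 → 58 → 89  (repeats 89)
235: 235 → 38 → 73 → 58 → 89 → 145 → 42 → 20 → 4 → 16 → 37 → 58  (repeats 58)
236: 236 → 49 → 97 → 130 → 10 → 1  (reaches 1)
237: 237 → 62 → 40 → 16 → 37 → 58 → 89 → 145 → 42 → 20 → 4 → 16  (repeats 16)
238: 238 → 77 → 98 → 145 → 42 → 20 → 4 → 16 → 37 → 58 → 89 → 145  (repeats 145)
happy: 236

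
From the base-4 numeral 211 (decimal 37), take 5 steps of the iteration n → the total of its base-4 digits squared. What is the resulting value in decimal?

37 = (2,1,1)_4 → 2² + 1² + 1² = 4 + 1 + 1 = 6
6 = (1,2)_4 → 1² + 2² = 1 + 4 = 5
5 = (1,1)_4 → 1² + 1² = 1 + 1 = 2
2 = (2)_4 → 2² = 4
4 = (1,0)_4 → 1² + 0² = 1 + 0 = 1

1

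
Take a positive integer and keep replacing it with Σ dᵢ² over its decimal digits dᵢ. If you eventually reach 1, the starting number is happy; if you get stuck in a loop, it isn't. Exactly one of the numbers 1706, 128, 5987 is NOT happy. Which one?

1706: 1706 → 86 → 100 → 1  — reaches 1 (happy)
128: 128 → 69 → 117 → 51 → 26 → 40 → 16 → 37 → 58 → 89 → 145 → 42 → 20 → 4 → 16  — repeats 16 (not happy)
5987: 5987 → 219 → 86 → 100 → 1  — reaches 1 (happy)

128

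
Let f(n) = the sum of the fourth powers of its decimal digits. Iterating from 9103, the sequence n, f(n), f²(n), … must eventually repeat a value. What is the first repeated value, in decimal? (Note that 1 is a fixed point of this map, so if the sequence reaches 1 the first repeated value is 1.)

9103 → 9⁴ + 1⁴ + 0⁴ + 3⁴ = 6643
6643 → 6⁴ + 6⁴ + 4⁴ + 3⁴ = 2929
2929 → 2⁴ + 9⁴ + 2⁴ + 9⁴ = 13154
13154 → 1⁴ + 3⁴ + 1⁴ + 5⁴ + 4⁴ = 964
964 → 9⁴ + 6⁴ + 4⁴ = 8113
8113 → 8⁴ + 1⁴ + 1⁴ + 3⁴ = 4179
4179 → 4⁴ + 1⁴ + 7⁴ + 9⁴ = 9219
9219 → 9⁴ + 2⁴ + 1⁴ + 9⁴ = 13139
13139 → 1⁴ + 3⁴ + 1⁴ + 3⁴ + 9⁴ = 6725
6725 → 6⁴ + 7⁴ + 2⁴ + 5⁴ = 4338
4338 → 4⁴ + 3⁴ + 3⁴ + 8⁴ = 4514
4514 → 4⁴ + 5⁴ + 1⁴ + 4⁴ = 1138
1138 → 1⁴ + 1⁴ + 3⁴ + 8⁴ = 4179  — 4179 already appeared earlier.

4179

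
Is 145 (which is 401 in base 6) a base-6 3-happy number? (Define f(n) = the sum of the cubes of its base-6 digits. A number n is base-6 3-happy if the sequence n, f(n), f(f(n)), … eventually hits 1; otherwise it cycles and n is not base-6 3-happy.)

not base-6 3-happy

145 = (4,0,1)_6 → 4³ + 0³ + 1³ = 64 + 0 + 1 = 65
65 = (1,4,5)_6 → 1³ + 4³ + 5³ = 1 + 64 + 125 = 190
190 = (5,1,4)_6 → 5³ + 1³ + 4³ = 125 + 1 + 64 = 190  — 190 already seen; the sequence cycles without reaching 1.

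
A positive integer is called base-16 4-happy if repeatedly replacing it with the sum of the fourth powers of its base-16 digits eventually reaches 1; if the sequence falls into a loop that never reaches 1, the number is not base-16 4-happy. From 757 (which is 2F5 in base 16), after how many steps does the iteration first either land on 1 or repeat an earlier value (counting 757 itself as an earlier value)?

9

757 = (2,15,5)_16 → 51266
51266 = (12,8,4,2)_16 → 25104
25104 = (6,2,1,0)_16 → 1313
1313 = (5,2,1)_16 → 642
642 = (2,8,2)_16 → 4128
4128 = (1,0,2,0)_16 → 17
17 = (1,1)_16 → 2
2 = (2)_16 → 16
16 = (1,0)_16 → 1  — reached 1.
That took 9 steps.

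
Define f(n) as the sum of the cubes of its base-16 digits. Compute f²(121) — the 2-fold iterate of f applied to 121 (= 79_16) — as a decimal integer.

121 = (7,9)_16 → 1072
1072 = (4,3,0)_16 → 91

91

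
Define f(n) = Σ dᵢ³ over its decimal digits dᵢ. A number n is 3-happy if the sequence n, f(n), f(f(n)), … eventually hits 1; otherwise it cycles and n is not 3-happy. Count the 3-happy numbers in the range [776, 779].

1

776: 776 → 902 → 737 → 713 → 371 → 371  — not 3-happy
777: 777 → 1029 → 738 → 882 → 1032 → 36 → 243 → 99 → 1458 → 702 → 351 → 153 → 153  — not 3-happy
778: 778 → 1198 → 1243 → 100 → 1  — 3-happy
779: 779 → 1415 → 191 → 731 → 371 → 371  — not 3-happy
3-happy: 778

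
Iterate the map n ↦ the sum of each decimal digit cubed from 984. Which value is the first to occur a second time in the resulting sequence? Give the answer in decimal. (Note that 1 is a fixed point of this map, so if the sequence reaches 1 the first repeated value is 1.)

984 → 9³ + 8³ + 4³ = 1305
1305 → 1³ + 3³ + 0³ + 5³ = 153
153 → 1³ + 5³ + 3³ = 153  — 153 already appeared earlier.

153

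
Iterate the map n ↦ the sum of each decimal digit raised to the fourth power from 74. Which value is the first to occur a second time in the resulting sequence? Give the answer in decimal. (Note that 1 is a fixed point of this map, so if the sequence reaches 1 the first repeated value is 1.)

4338

74 → 7⁴ + 4⁴ = 2401 + 256 = 2657
2657 → 2⁴ + 6⁴ + 5⁴ + 7⁴ = 16 + 1296 + 625 + 2401 = 4338
4338 → 4⁴ + 3⁴ + 3⁴ + 8⁴ = 256 + 81 + 81 + 4096 = 4514
4514 → 4⁴ + 5⁴ + 1⁴ + 4⁴ = 256 + 625 + 1 + 256 = 1138
1138 → 1⁴ + 1⁴ + 3⁴ + 8⁴ = 1 + 1 + 81 + 4096 = 4179
4179 → 4⁴ + 1⁴ + 7⁴ + 9⁴ = 256 + 1 + 2401 + 6561 = 9219
9219 → 9⁴ + 2⁴ + 1⁴ + 9⁴ = 6561 + 16 + 1 + 6561 = 13139
13139 → 1⁴ + 3⁴ + 1⁴ + 3⁴ + 9⁴ = 1 + 81 + 1 + 81 + 6561 = 6725
6725 → 6⁴ + 7⁴ + 2⁴ + 5⁴ = 1296 + 2401 + 16 + 625 = 4338  — 4338 already appeared earlier.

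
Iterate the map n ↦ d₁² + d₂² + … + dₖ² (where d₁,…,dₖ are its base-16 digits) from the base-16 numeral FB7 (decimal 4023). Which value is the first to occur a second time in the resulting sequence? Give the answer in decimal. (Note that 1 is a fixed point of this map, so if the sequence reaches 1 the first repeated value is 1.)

4023 = (15,11,7)_16 → 15² + 11² + 7² = 225 + 121 + 49 = 395
395 = (1,8,11)_16 → 1² + 8² + 11² = 1 + 64 + 121 = 186
186 = (11,10)_16 → 11² + 10² = 121 + 100 = 221
221 = (13,13)_16 → 13² + 13² = 169 + 169 = 338
338 = (1,5,2)_16 → 1² + 5² + 2² = 1 + 25 + 4 = 30
30 = (1,14)_16 → 1² + 14² = 1 + 196 = 197
197 = (12,5)_16 → 12² + 5² = 144 + 25 = 169
169 = (10,9)_16 → 10² + 9² = 100 + 81 = 181
181 = (11,5)_16 → 11² + 5² = 121 + 25 = 146
146 = (9,2)_16 → 9² + 2² = 81 + 4 = 85
85 = (5,5)_16 → 5² + 5² = 25 + 25 = 50
50 = (3,2)_16 → 3² + 2² = 9 + 4 = 13
13 = (13)_16 → 13² = 169  — 169 already appeared earlier.

169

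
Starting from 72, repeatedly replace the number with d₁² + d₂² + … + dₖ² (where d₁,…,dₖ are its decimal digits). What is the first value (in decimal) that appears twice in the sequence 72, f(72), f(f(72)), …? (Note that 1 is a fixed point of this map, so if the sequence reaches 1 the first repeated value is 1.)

72 → 53
53 → 34
34 → 25
25 → 29
29 → 85
85 → 89
89 → 145
145 → 42
42 → 20
20 → 4
4 → 16
16 → 37
37 → 58
58 → 89  — 89 already appeared earlier.

89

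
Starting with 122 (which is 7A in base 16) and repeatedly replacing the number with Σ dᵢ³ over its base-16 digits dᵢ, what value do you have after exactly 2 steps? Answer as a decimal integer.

122 = (7,10)_16 → 1343
1343 = (5,3,15)_16 → 3527

3527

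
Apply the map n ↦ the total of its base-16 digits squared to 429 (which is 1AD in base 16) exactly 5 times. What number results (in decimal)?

429 = (1,10,13)_16 → 1² + 10² + 13² = 1 + 100 + 169 = 270
270 = (1,0,14)_16 → 1² + 0² + 14² = 1 + 0 + 196 = 197
197 = (12,5)_16 → 12² + 5² = 144 + 25 = 169
169 = (10,9)_16 → 10² + 9² = 100 + 81 = 181
181 = (11,5)_16 → 11² + 5² = 121 + 25 = 146

146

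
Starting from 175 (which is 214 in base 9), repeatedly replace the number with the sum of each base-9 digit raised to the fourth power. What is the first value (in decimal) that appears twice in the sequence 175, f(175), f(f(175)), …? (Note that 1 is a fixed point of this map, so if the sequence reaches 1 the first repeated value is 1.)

175 = (2,1,4)_9 → 2⁴ + 1⁴ + 4⁴ = 273
273 = (3,3,3)_9 → 3⁴ + 3⁴ + 3⁴ = 243
243 = (3,0,0)_9 → 3⁴ + 0⁴ + 0⁴ = 81
81 = (1,0,0)_9 → 1⁴ + 0⁴ + 0⁴ = 1  — reached the fixed point 1.
1 → 1, so 1 is the first repeated value.

1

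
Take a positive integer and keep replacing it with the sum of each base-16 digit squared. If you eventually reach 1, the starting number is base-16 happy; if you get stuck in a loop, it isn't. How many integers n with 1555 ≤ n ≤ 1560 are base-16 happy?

1

1555: 1555 → 46 → 200 → 208 → 169 → 181 → 146 → 85 → 50 → 13 → 169  — not base-16 happy
1556: 1556 → 53 → 34 → 8 → 64 → 16 → 1  — base-16 happy
1557: 1557 → 62 → 205 → 313 → 91 → 146 → 85 → 50 → 13 → 169 → 181 → 146  — not base-16 happy
1558: 1558 → 73 → 97 → 37 → 29 → 170 → 200 → 208 → 169 → 181 → 146 → 85 → 50 → 13 → 169  — not base-16 happy
1559: 1559 → 86 → 61 → 178 → 125 → 218 → 269 → 170 → 200 → 208 → 169 → 181 → 146 → 85 → 50 → 13 → 169  — not base-16 happy
1560: 1560 → 101 → 61 → 178 → 125 → 218 → 269 → 170 → 200 → 208 → 169 → 181 → 146 → 85 → 50 → 13 → 169  — not base-16 happy
base-16 happy: 1556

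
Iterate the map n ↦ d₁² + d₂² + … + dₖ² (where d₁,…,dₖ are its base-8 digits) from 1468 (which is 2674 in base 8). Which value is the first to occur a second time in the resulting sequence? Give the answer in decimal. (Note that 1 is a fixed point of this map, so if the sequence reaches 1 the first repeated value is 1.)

1468 = (2,6,7,4)_8 → 2² + 6² + 7² + 4² = 105
105 = (1,5,1)_8 → 1² + 5² + 1² = 27
27 = (3,3)_8 → 3² + 3² = 18
18 = (2,2)_8 → 2² + 2² = 8
8 = (1,0)_8 → 1² + 0² = 1  — reached the fixed point 1.
1 → 1, so 1 is the first repeated value.

1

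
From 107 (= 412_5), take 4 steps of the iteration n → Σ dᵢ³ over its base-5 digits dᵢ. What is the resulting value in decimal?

107 = (4,1,2)_5 → 4³ + 1³ + 2³ = 73
73 = (2,4,3)_5 → 2³ + 4³ + 3³ = 99
99 = (3,4,4)_5 → 3³ + 4³ + 4³ = 155
155 = (1,1,1,0)_5 → 1³ + 1³ + 1³ + 0³ = 3

3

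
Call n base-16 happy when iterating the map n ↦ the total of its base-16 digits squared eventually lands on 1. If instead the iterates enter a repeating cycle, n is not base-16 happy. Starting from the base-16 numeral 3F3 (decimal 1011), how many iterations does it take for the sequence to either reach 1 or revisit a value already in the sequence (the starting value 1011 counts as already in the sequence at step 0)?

12

1011 = (3,15,3)_16 → 243
243 = (15,3)_16 → 234
234 = (14,10)_16 → 296
296 = (1,2,8)_16 → 69
69 = (4,5)_16 → 41
41 = (2,9)_16 → 85
85 = (5,5)_16 → 50
50 = (3,2)_16 → 13
13 = (13)_16 → 169
169 = (10,9)_16 → 181
181 = (11,5)_16 → 146
146 = (9,2)_16 → 85  — 85 repeats.
That took 12 steps.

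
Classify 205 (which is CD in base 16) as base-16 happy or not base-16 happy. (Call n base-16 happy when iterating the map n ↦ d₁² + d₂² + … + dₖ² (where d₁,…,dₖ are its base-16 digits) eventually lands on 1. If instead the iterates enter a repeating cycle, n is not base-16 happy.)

205 = (12,13)_16 → 12² + 13² = 313
313 = (1,3,9)_16 → 1² + 3² + 9² = 91
91 = (5,11)_16 → 5² + 11² = 146
146 = (9,2)_16 → 9² + 2² = 85
85 = (5,5)_16 → 5² + 5² = 50
50 = (3,2)_16 → 3² + 2² = 13
13 = (13)_16 → 13² = 169
169 = (10,9)_16 → 10² + 9² = 181
181 = (11,5)_16 → 11² + 5² = 146  — 146 already seen; the sequence cycles without reaching 1.

not base-16 happy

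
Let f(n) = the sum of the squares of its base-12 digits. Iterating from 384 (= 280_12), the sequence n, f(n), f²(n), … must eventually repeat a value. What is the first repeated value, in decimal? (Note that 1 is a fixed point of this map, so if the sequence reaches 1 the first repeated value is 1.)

25

384 = (2,8,0)_12 → 2² + 8² + 0² = 68
68 = (5,8)_12 → 5² + 8² = 89
89 = (7,5)_12 → 7² + 5² = 74
74 = (6,2)_12 → 6² + 2² = 40
40 = (3,4)_12 → 3² + 4² = 25
25 = (2,1)_12 → 2² + 1² = 5
5 = (5)_12 → 5² = 25  — 25 already appeared earlier.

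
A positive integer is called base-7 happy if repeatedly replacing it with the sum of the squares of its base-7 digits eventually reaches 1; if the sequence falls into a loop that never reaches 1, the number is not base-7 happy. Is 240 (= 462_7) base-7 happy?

240 = (4,6,2)_7 → 56
56 = (1,1,0)_7 → 2
2 = (2)_7 → 4
4 = (4)_7 → 16
16 = (2,2)_7 → 8
8 = (1,1)_7 → 2  — 2 already seen; the sequence cycles without reaching 1.

not base-7 happy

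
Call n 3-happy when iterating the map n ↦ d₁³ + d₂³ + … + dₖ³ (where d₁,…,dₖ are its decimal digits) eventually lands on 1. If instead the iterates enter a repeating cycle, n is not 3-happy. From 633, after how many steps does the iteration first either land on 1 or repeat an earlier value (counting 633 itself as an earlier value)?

4

633 → 6³ + 3³ + 3³ = 216 + 27 + 27 = 270
270 → 2³ + 7³ + 0³ = 8 + 343 + 0 = 351
351 → 3³ + 5³ + 1³ = 27 + 125 + 1 = 153
153 → 1³ + 5³ + 3³ = 1 + 125 + 27 = 153  — 153 repeats.
That took 4 steps.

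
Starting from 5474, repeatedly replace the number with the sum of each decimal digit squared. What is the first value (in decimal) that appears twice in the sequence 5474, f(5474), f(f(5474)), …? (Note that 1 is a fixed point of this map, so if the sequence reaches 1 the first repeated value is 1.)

5474 → 106
106 → 37
37 → 58
58 → 89
89 → 145
145 → 42
42 → 20
20 → 4
4 → 16
16 → 37  — 37 already appeared earlier.

37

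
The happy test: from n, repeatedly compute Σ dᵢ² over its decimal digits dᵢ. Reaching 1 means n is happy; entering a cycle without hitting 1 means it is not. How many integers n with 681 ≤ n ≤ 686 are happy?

1

681: 681 → 101 → 2 → 4 → 16 → 37 → 58 → 89 → 145 → 42 → 20 → 4  (repeats 4)
682: 682 → 104 → 17 → 50 → 25 → 29 → 85 → 89 → 145 → 42 → 20 → 4 → 16 → 37 → 58 → 89  (repeats 89)
683: 683 → 109 → 82 → 68 → 100 → 1  (reaches 1)
684: 684 → 116 → 38 → 73 → 58 → 89 → 145 → 42 → 20 → 4 → 16 → 37 → 58  (repeats 58)
685: 685 → 125 → 30 → 9 → 81 → 65 → 61 → 37 → 58 → 89 → 145 → 42 → 20 → 4 → 16 → 37  (repeats 37)
686: 686 → 136 → 46 → 52 → 29 → 85 → 89 → 145 → 42 → 20 → 4 → 16 → 37 → 58 → 89  (repeats 89)
happy: 683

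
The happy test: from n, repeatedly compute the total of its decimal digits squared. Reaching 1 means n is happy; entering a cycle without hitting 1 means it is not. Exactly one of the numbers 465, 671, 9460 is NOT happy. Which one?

465: 465 → 77 → 98 → 145 → 42 → 20 → 4 → 16 → 37 → 58 → 89 → 145  — repeats 145 (not happy)
671: 671 → 86 → 100 → 1  — reaches 1 (happy)
9460: 9460 → 133 → 19 → 82 → 68 → 100 → 1  — reaches 1 (happy)

465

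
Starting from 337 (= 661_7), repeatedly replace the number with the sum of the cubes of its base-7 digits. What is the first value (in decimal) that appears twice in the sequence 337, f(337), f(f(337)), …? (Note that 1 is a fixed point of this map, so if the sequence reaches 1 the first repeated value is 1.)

337 = (6,6,1)_7 → 6³ + 6³ + 1³ = 216 + 216 + 1 = 433
433 = (1,1,5,6)_7 → 1³ + 1³ + 5³ + 6³ = 1 + 1 + 125 + 216 = 343
343 = (1,0,0,0)_7 → 1³ + 0³ + 0³ + 0³ = 1 + 0 + 0 + 0 = 1  — reached the fixed point 1.
1 → 1, so 1 is the first repeated value.

1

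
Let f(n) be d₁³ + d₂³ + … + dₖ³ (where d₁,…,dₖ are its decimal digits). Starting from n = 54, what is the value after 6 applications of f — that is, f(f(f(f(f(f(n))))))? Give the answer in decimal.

54 → 189
189 → 1242
1242 → 81
81 → 513
513 → 153
153 → 153

153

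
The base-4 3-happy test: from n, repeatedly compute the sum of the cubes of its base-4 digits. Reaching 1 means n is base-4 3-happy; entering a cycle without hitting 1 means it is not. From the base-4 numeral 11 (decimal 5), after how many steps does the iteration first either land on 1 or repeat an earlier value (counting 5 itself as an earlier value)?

3

5 = (1,1)_4 → 2
2 = (2)_4 → 8
8 = (2,0)_4 → 8  — 8 repeats.
That took 3 steps.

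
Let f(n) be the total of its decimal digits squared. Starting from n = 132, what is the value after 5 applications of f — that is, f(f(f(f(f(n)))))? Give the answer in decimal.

29

132 → 1² + 3² + 2² = 14
14 → 1² + 4² = 17
17 → 1² + 7² = 50
50 → 5² + 0² = 25
25 → 2² + 5² = 29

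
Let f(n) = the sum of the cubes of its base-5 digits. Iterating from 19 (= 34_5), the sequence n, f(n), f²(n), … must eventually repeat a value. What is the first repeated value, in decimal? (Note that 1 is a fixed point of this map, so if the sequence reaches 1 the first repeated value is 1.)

19 = (3,4)_5 → 3³ + 4³ = 27 + 64 = 91
91 = (3,3,1)_5 → 3³ + 3³ + 1³ = 27 + 27 + 1 = 55
55 = (2,1,0)_5 → 2³ + 1³ + 0³ = 8 + 1 + 0 = 9
9 = (1,4)_5 → 1³ + 4³ = 1 + 64 = 65
65 = (2,3,0)_5 → 2³ + 3³ + 0³ = 8 + 27 + 0 = 35
35 = (1,2,0)_5 → 1³ + 2³ + 0³ = 1 + 8 + 0 = 9  — 9 already appeared earlier.

9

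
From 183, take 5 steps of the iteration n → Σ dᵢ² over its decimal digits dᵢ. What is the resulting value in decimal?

58

183 → 74
74 → 65
65 → 61
61 → 37
37 → 58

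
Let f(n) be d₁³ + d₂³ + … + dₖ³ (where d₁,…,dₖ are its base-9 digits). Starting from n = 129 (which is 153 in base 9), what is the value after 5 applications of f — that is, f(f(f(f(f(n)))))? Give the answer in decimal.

129 = (1,5,3)_9 → 1³ + 5³ + 3³ = 1 + 125 + 27 = 153
153 = (1,8,0)_9 → 1³ + 8³ + 0³ = 1 + 512 + 0 = 513
513 = (6,3,0)_9 → 6³ + 3³ + 0³ = 216 + 27 + 0 = 243
243 = (3,0,0)_9 → 3³ + 0³ + 0³ = 27 + 0 + 0 = 27
27 = (3,0)_9 → 3³ + 0³ = 27 + 0 = 27

27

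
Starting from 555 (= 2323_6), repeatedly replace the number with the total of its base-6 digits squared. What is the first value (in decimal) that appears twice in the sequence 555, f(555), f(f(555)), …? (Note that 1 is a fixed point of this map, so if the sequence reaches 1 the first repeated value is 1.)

555 = (2,3,2,3)_6 → 26
26 = (4,2)_6 → 20
20 = (3,2)_6 → 13
13 = (2,1)_6 → 5
5 = (5)_6 → 25
25 = (4,1)_6 → 17
17 = (2,5)_6 → 29
29 = (4,5)_6 → 41
41 = (1,0,5)_6 → 26  — 26 already appeared earlier.

26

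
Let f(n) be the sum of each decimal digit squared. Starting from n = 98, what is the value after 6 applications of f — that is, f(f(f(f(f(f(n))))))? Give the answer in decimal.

98 → 145
145 → 42
42 → 20
20 → 4
4 → 16
16 → 37

37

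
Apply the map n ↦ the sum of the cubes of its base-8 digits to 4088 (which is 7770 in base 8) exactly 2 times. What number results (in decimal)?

4088 = (7,7,7,0)_8 → 7³ + 7³ + 7³ + 0³ = 343 + 343 + 343 + 0 = 1029
1029 = (2,0,0,5)_8 → 2³ + 0³ + 0³ + 5³ = 8 + 0 + 0 + 125 = 133

133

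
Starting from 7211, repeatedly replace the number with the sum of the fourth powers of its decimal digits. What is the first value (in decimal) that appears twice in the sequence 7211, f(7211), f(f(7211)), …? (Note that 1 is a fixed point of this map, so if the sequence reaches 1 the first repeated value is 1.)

7211 → 2419
2419 → 6834
6834 → 5729
5729 → 9603
9603 → 7938
7938 → 13139
13139 → 6725
6725 → 4338
4338 → 4514
4514 → 1138
1138 → 4179
4179 → 9219
9219 → 13139  — 13139 already appeared earlier.

13139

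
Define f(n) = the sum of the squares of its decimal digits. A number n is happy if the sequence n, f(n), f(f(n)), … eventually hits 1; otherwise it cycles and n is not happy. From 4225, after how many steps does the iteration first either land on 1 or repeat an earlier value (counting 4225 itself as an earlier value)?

5

4225 → 4² + 2² + 2² + 5² = 49
49 → 4² + 9² = 97
97 → 9² + 7² = 130
130 → 1² + 3² + 0² = 10
10 → 1² + 0² = 1  — reached 1.
That took 5 steps.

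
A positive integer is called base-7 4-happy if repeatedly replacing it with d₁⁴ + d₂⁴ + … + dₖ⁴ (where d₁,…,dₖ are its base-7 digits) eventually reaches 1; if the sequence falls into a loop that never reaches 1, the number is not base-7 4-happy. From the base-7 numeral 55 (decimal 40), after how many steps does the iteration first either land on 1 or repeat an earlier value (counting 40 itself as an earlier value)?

6

40 = (5,5)_7 → 5⁴ + 5⁴ = 625 + 625 = 1250
1250 = (3,4,3,4)_7 → 3⁴ + 4⁴ + 3⁴ + 4⁴ = 81 + 256 + 81 + 256 = 674
674 = (1,6,5,2)_7 → 1⁴ + 6⁴ + 5⁴ + 2⁴ = 1 + 1296 + 625 + 16 = 1938
1938 = (5,4,3,6)_7 → 5⁴ + 4⁴ + 3⁴ + 6⁴ = 625 + 256 + 81 + 1296 = 2258
2258 = (6,4,0,4)_7 → 6⁴ + 4⁴ + 0⁴ + 4⁴ = 1296 + 256 + 0 + 256 = 1808
1808 = (5,1,6,2)_7 → 5⁴ + 1⁴ + 6⁴ + 2⁴ = 625 + 1 + 1296 + 16 = 1938  — 1938 repeats.
That took 6 steps.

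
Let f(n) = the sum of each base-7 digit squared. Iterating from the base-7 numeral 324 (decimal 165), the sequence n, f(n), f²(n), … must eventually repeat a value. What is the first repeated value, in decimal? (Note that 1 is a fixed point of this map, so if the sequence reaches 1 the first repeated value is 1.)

29

165 = (3,2,4)_7 → 29
29 = (4,1)_7 → 17
17 = (2,3)_7 → 13
13 = (1,6)_7 → 37
37 = (5,2)_7 → 29  — 29 already appeared earlier.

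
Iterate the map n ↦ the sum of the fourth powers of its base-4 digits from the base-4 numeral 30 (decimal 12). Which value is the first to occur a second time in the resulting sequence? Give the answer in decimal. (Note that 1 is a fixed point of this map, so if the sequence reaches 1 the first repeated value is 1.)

12 = (3,0)_4 → 3⁴ + 0⁴ = 81
81 = (1,1,0,1)_4 → 1⁴ + 1⁴ + 0⁴ + 1⁴ = 3
3 = (3)_4 → 3⁴ = 81  — 81 already appeared earlier.

81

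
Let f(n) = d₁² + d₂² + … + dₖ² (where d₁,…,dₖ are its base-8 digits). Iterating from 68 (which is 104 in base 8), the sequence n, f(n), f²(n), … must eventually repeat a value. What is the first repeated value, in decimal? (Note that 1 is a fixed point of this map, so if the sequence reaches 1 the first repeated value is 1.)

5

68 = (1,0,4)_8 → 17
17 = (2,1)_8 → 5
5 = (5)_8 → 25
25 = (3,1)_8 → 10
10 = (1,2)_8 → 5  — 5 already appeared earlier.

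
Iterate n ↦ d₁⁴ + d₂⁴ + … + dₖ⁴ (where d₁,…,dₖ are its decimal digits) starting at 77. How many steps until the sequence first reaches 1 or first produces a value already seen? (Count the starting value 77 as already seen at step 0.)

13

77 → 4802
4802 → 4368
4368 → 5729
5729 → 9603
9603 → 7938
7938 → 13139
13139 → 6725
6725 → 4338
4338 → 4514
4514 → 1138
1138 → 4179
4179 → 9219
9219 → 13139  — 13139 repeats.
That took 13 steps.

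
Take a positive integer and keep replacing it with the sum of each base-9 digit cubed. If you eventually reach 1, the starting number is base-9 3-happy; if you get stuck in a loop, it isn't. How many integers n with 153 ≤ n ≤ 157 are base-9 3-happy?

153: 153 → 513 → 243 → 27 → 27  — not base-9 3-happy
154: 154 → 514 → 244 → 28 → 28  — not base-9 3-happy
155: 155 → 521 → 755 → 521  — not base-9 3-happy
156: 156 → 540 → 432 → 152 → 856 → 128 → 134 → 638 → 1198 → 470 → 476 → 980 → 540  — not base-9 3-happy
157: 157 → 577 → 345 → 99 → 9 → 1  — base-9 3-happy
base-9 3-happy: 157

1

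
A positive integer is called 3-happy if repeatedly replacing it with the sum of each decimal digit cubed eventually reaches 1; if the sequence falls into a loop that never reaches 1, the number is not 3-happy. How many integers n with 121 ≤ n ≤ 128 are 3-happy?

1

121: 121 → 10 → 1  (reaches 1)
122: 122 → 17 → 344 → 155 → 251 → 134 → 92 → 737 → 713 → 371 → 371  (repeats 371)
123: 123 → 36 → 243 → 99 → 1458 → 702 → 351 → 153 → 153  (repeats 153)
124: 124 → 73 → 370 → 370  (repeats 370)
125: 125 → 134 → 92 → 737 → 713 → 371 → 371  (repeats 371)
126: 126 → 225 → 141 → 66 → 432 → 99 → 1458 → 702 → 351 → 153 → 153  (repeats 153)
127: 127 → 352 → 160 → 217 → 352  (repeats 352)
128: 128 → 521 → 134 → 92 → 737 → 713 → 371 → 371  (repeats 371)
3-happy: 121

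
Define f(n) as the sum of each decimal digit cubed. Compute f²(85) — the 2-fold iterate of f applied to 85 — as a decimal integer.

586

85 → 8³ + 5³ = 637
637 → 6³ + 3³ + 7³ = 586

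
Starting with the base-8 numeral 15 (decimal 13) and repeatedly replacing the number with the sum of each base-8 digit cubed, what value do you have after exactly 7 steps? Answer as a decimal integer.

13 = (1,5)_8 → 1³ + 5³ = 1 + 125 = 126
126 = (1,7,6)_8 → 1³ + 7³ + 6³ = 1 + 343 + 216 = 560
560 = (1,0,6,0)_8 → 1³ + 0³ + 6³ + 0³ = 1 + 0 + 216 + 0 = 217
217 = (3,3,1)_8 → 3³ + 3³ + 1³ = 27 + 27 + 1 = 55
55 = (6,7)_8 → 6³ + 7³ = 216 + 343 = 559
559 = (1,0,5,7)_8 → 1³ + 0³ + 5³ + 7³ = 1 + 0 + 125 + 343 = 469
469 = (7,2,5)_8 → 7³ + 2³ + 5³ = 343 + 8 + 125 = 476

476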